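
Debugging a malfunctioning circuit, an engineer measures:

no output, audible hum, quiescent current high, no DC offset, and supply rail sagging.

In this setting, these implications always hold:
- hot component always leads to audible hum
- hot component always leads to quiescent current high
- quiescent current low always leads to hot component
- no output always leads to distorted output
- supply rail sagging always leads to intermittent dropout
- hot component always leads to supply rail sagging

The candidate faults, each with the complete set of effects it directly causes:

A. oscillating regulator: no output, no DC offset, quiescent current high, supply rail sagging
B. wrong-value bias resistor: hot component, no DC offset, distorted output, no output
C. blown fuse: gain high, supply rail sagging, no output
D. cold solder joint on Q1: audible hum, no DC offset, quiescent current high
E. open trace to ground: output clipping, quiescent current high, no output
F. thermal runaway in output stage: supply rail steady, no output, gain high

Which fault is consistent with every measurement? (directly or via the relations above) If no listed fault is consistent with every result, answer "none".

Per-candidate check:
(A) oscillating regulator — does not account for audible hum
(B) wrong-value bias resistor — no output +; audible hum + (by hot component → audible hum); quiescent current high + (by hot component → quiescent current high); no DC offset +; supply rail sagging + (by hot component → supply rail sagging)
(C) blown fuse — does not account for audible hum, quiescent current high, no DC offset
(D) cold solder joint on Q1 — no output -; audible hum +; quiescent current high +; no DC offset +; supply rail sagging -
(E) open trace to ground — does not account for audible hum, no DC offset, supply rail sagging
(F) thermal runaway in output stage — no output +; audible hum -; quiescent current high -; no DC offset -; supply rail sagging -
(B) alone accounts for all the evidence.

B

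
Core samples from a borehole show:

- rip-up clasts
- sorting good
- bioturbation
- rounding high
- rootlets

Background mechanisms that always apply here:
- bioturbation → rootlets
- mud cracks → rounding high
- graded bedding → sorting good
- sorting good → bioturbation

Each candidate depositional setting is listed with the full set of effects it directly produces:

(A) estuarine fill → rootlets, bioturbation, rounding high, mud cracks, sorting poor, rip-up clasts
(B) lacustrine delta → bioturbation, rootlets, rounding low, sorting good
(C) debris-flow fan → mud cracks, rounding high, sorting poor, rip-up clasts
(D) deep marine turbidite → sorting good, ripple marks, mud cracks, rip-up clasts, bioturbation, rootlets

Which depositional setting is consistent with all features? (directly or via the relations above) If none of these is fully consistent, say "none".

For each candidate, compare predicted effects to what was observed:
(A) estuarine fill — rip-up clasts +; sorting good -; bioturbation +; rounding high +; rootlets +
(B) lacustrine delta — rip-up clasts -; sorting good +; bioturbation +; rounding high -; rootlets +
(C) debris-flow fan — rip-up clasts +; sorting good -; bioturbation -; rounding high +; rootlets -
(D) deep marine turbidite — accounts for every observation (rounding high through mud cracks → rounding high)
(D) is the only candidate with no mismatches.

D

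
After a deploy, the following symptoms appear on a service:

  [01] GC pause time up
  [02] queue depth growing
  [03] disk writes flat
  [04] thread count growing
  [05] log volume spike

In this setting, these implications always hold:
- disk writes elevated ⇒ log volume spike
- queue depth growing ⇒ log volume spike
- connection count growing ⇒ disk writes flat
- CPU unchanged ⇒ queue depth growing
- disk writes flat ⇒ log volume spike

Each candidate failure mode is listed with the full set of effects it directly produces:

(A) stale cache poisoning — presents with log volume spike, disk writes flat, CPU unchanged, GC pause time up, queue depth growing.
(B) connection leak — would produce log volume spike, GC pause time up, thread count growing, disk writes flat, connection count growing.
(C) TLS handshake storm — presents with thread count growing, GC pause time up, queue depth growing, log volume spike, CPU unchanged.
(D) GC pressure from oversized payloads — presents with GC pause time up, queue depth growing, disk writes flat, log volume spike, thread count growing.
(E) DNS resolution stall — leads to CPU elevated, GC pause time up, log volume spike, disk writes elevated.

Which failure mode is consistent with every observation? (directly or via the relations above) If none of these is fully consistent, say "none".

Testing each hypothesis:
(A) stale cache poisoning — GC pause time up match; queue depth growing match; disk writes flat match; thread count growing miss; log volume spike match
(B) connection leak — does not account for queue depth growing
(C) TLS handshake storm — does not account for disk writes flat
(D) GC pressure from oversized payloads — GC pause time up match; queue depth growing match; disk writes flat match; thread count growing match; log volume spike match
(E) DNS resolution stall — fails on queue depth growing, disk writes flat, thread count growing (predicts disk writes elevated, not disk writes flat)
Only (D) is consistent with every observation.

D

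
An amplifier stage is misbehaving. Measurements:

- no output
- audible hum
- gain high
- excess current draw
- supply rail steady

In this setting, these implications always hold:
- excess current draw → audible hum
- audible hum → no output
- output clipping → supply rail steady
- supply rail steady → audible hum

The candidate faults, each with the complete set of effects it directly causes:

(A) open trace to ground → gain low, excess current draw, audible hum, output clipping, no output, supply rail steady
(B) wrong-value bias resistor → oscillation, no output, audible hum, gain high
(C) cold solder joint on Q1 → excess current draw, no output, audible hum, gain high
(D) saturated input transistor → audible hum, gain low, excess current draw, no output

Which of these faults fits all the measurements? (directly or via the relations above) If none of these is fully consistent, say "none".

none

Testing each hypothesis:
(A) open trace to ground — no output yes; audible hum yes; gain high NO; excess current draw yes; supply rail steady yes
(B) wrong-value bias resistor — no output yes; audible hum yes; gain high yes; excess current draw NO; supply rail steady NO
(C) cold solder joint on Q1 — does not account for supply rail steady
(D) saturated input transistor — no output yes; audible hum yes; gain high NO; excess current draw yes; supply rail steady NO
Every candidate fails on at least one observation.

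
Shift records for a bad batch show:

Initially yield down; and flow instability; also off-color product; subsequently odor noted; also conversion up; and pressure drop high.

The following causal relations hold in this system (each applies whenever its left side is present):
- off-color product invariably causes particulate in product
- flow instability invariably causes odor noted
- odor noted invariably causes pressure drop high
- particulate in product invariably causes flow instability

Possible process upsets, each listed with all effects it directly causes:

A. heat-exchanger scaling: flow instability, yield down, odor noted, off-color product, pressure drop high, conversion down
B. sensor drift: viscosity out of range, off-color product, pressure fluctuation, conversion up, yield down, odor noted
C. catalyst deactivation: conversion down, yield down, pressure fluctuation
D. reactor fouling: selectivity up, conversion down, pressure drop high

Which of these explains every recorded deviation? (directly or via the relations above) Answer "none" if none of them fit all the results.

For each candidate, compare predicted effects to what was observed:
(A) heat-exchanger scaling — fails on conversion up (predicts conversion down, not conversion up)
(B) sensor drift — accounts for every observation (flow instability via off-color product → particulate in product → flow instability)
(C) catalyst deactivation — yield down ✓; flow instability ✗; off-color product ✗; odor noted ✗; conversion up ✗; pressure drop high ✗
(D) reactor fouling — yield down ✗; flow instability ✗; off-color product ✗; odor noted ✗; conversion up ✗; pressure drop high ✓
(B) is the only candidate with no mismatches.

B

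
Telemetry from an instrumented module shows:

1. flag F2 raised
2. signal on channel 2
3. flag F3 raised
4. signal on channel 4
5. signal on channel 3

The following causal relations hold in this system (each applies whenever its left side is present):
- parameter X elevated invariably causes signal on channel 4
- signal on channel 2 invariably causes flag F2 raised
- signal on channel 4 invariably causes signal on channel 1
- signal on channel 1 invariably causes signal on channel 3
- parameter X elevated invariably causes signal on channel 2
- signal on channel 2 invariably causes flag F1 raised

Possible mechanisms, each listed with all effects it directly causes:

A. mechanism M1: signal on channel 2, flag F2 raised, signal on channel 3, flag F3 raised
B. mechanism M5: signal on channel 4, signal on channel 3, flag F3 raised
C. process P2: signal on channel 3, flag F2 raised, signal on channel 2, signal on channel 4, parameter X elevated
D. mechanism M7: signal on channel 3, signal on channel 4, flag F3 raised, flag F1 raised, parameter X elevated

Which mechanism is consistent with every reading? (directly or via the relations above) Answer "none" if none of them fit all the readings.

Checking each candidate against the observations:
(A) mechanism M1 — flag F2 raised +; signal on channel 2 +; flag F3 raised +; signal on channel 4 -; signal on channel 3 +
(B) mechanism M5 — does not account for flag F2 raised, signal on channel 2
(C) process P2 — does not account for flag F3 raised
(D) mechanism M7 — flag F2 raised + (by parameter X elevated → signal on channel 2 → flag F2 raised); signal on channel 2 + (by parameter X elevated → signal on channel 2); flag F3 raised +; signal on channel 4 +; signal on channel 3 +
(D) alone accounts for all the evidence.

D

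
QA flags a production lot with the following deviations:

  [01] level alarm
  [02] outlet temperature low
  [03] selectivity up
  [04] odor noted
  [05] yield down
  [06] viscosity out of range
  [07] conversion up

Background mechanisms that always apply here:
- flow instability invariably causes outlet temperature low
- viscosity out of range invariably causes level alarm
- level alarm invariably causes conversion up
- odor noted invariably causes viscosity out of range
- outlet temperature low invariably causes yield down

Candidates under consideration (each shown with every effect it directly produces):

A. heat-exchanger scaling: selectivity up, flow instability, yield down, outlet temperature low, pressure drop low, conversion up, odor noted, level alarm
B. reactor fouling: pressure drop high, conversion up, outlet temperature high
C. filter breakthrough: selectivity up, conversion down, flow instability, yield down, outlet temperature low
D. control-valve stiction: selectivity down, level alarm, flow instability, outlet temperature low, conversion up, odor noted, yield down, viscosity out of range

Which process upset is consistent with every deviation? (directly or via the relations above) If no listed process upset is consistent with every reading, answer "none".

A

For each candidate, compare predicted effects to what was observed:
(A) heat-exchanger scaling — accounts for every observation (viscosity out of range through odor noted → viscosity out of range)
(B) reactor fouling — level alarm -; outlet temperature low -; selectivity up -; odor noted -; yield down -; viscosity out of range -; conversion up +
(C) filter breakthrough — level alarm -; outlet temperature low +; selectivity up +; odor noted -; yield down +; viscosity out of range -; conversion up -
(D) control-valve stiction — level alarm +; outlet temperature low +; selectivity up -; odor noted +; yield down +; viscosity out of range +; conversion up +
(A) alone accounts for all the evidence.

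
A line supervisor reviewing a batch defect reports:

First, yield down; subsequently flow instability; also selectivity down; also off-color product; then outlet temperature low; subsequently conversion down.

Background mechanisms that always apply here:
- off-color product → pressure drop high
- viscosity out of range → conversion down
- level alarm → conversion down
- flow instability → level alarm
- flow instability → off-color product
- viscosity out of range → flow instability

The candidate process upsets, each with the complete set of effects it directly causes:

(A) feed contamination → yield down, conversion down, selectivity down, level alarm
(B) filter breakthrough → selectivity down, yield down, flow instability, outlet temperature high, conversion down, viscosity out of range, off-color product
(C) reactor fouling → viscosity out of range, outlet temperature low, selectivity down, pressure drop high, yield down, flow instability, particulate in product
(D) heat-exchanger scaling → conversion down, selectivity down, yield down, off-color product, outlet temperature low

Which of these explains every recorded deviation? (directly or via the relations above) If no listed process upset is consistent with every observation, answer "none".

C

For each candidate, compare predicted effects to what was observed:
(A) feed contamination — does not account for flow instability, off-color product, outlet temperature low
(B) filter breakthrough — yield down ✓; flow instability ✓; selectivity down ✓; off-color product ✓; outlet temperature low ✗; conversion down ✓
(C) reactor fouling — yield down ✓; flow instability ✓; selectivity down ✓; off-color product ✓ (via flow instability → off-color product); outlet temperature low ✓; conversion down ✓ (via viscosity out of range → conversion down)
(D) heat-exchanger scaling — does not account for flow instability
(C) is the only candidate with no mismatches.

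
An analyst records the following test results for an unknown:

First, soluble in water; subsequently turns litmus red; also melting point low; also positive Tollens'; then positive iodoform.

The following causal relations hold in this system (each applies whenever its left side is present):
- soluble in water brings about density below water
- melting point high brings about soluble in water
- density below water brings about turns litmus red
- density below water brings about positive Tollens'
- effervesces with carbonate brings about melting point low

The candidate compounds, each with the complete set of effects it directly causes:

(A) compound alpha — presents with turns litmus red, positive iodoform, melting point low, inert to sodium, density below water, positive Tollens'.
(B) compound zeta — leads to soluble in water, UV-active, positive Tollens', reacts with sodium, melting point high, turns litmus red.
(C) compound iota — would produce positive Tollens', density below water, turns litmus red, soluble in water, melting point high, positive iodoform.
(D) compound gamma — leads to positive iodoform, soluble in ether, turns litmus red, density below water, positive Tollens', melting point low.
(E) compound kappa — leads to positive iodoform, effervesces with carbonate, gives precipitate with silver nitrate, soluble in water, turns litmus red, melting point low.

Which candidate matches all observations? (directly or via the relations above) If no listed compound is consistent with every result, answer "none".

Per-candidate check:
(A) compound alpha — soluble in water -; turns litmus red +; melting point low +; positive Tollens' +; positive iodoform +
(B) compound zeta — soluble in water +; turns litmus red +; melting point low -; positive Tollens' +; positive iodoform -
(C) compound iota — fails on melting point low (predicts melting point high, not melting point low)
(D) compound gamma — soluble in water -; turns litmus red +; melting point low +; positive Tollens' +; positive iodoform +
(E) compound kappa — soluble in water +; turns litmus red +; melting point low +; positive Tollens' + (via soluble in water → density below water → positive Tollens'); positive iodoform +
Only (E) is consistent with every observation.

E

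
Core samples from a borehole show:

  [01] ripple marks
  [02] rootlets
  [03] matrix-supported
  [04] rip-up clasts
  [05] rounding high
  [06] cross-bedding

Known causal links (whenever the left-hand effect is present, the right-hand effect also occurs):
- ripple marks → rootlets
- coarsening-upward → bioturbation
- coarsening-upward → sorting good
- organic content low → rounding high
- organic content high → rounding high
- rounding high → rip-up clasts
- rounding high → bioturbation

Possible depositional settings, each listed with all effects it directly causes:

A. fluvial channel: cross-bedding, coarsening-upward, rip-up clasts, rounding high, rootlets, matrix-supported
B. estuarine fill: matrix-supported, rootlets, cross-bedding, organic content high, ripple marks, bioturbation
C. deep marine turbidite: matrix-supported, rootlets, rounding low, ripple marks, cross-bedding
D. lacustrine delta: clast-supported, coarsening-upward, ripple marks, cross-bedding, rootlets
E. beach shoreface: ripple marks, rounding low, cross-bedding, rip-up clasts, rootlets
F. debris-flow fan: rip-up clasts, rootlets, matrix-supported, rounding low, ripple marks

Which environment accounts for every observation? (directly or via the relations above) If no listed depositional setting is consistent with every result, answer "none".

Per-candidate check:
(A) fluvial channel — does not account for ripple marks
(B) estuarine fill — ripple marks +; rootlets +; matrix-supported +; rip-up clasts + (through organic content high → rounding high → rip-up clasts); rounding high + (through organic content high → rounding high); cross-bedding +
(C) deep marine turbidite — ripple marks +; rootlets +; matrix-supported +; rip-up clasts -; rounding high -; cross-bedding +
(D) lacustrine delta — ripple marks +; rootlets +; matrix-supported -; rip-up clasts -; rounding high -; cross-bedding +
(E) beach shoreface — ripple marks +; rootlets +; matrix-supported -; rip-up clasts +; rounding high -; cross-bedding +
(F) debris-flow fan — fails on rounding high, cross-bedding (predicts rounding low, not rounding high)
(B) is the only candidate with no mismatches.

B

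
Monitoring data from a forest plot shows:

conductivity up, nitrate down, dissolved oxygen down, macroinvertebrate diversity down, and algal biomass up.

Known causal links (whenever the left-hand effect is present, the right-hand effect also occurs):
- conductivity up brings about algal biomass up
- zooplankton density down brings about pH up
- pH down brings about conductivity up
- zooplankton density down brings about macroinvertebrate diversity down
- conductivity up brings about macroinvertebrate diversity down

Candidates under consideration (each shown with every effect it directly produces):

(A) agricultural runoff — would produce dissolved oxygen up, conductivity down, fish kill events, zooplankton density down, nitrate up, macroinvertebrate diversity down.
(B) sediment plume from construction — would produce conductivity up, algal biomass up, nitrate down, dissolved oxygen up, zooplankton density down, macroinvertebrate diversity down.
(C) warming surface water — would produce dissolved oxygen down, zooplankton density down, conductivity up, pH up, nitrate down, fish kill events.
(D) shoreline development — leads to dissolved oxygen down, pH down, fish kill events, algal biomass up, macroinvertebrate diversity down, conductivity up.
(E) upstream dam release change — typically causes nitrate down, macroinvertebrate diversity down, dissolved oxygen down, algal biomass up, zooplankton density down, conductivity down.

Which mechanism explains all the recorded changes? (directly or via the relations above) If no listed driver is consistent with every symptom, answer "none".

C

For each candidate, compare predicted effects to what was observed:
(A) agricultural runoff — conductivity up ✗; nitrate down ✗; dissolved oxygen down ✗; macroinvertebrate diversity down ✓; algal biomass up ✗
(B) sediment plume from construction — conductivity up ✓; nitrate down ✓; dissolved oxygen down ✗; macroinvertebrate diversity down ✓; algal biomass up ✓
(C) warming surface water — accounts for every observation (macroinvertebrate diversity down by conductivity up → macroinvertebrate diversity down)
(D) shoreline development — does not account for nitrate down
(E) upstream dam release change — conductivity up ✗; nitrate down ✓; dissolved oxygen down ✓; macroinvertebrate diversity down ✓; algal biomass up ✓
Only (C) is consistent with every observation.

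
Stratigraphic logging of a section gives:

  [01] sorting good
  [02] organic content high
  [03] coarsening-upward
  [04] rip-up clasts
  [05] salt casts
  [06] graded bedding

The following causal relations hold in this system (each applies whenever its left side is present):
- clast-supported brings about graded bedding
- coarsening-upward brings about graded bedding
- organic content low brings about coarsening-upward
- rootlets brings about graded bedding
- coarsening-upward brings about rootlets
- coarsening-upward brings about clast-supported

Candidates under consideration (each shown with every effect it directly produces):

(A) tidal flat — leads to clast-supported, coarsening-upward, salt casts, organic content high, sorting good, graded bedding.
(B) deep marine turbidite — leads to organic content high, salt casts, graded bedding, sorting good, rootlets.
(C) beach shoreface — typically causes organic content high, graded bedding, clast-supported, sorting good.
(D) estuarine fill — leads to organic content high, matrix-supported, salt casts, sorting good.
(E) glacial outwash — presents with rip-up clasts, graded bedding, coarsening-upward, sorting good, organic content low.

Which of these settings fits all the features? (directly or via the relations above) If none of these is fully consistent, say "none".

For each candidate, compare predicted effects to what was observed:
(A) tidal flat — does not account for rip-up clasts
(B) deep marine turbidite — sorting good ✓; organic content high ✓; coarsening-upward ✗; rip-up clasts ✗; salt casts ✓; graded bedding ✓
(C) beach shoreface — does not account for coarsening-upward, rip-up clasts, salt casts
(D) estuarine fill — sorting good ✓; organic content high ✓; coarsening-upward ✗; rip-up clasts ✗; salt casts ✓; graded bedding ✗
(E) glacial outwash — sorting good ✓; organic content high ✗; coarsening-upward ✓; rip-up clasts ✓; salt casts ✗; graded bedding ✓
No candidate is consistent with all observations.

none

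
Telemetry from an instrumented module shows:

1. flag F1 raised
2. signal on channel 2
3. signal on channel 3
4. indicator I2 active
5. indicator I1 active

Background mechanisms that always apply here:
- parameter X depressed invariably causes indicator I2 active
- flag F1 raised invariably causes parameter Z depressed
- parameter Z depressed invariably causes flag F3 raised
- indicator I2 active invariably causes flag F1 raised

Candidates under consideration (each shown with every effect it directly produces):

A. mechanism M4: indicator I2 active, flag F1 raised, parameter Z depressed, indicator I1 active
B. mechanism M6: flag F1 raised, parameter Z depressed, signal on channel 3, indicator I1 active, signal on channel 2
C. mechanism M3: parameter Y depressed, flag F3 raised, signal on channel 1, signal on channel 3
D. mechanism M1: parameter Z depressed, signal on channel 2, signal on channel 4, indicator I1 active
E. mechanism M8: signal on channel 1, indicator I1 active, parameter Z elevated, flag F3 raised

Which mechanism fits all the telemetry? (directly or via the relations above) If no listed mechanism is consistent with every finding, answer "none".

none

Per-candidate check:
(A) mechanism M4 — does not account for signal on channel 2, signal on channel 3
(B) mechanism M6 — does not account for indicator I2 active
(C) mechanism M3 — flag F1 raised miss; signal on channel 2 miss; signal on channel 3 match; indicator I2 active miss; indicator I1 active miss
(D) mechanism M1 — flag F1 raised miss; signal on channel 2 match; signal on channel 3 miss; indicator I2 active miss; indicator I1 active match
(E) mechanism M8 — flag F1 raised miss; signal on channel 2 miss; signal on channel 3 miss; indicator I2 active miss; indicator I1 active match
None of the listed candidates fits everything.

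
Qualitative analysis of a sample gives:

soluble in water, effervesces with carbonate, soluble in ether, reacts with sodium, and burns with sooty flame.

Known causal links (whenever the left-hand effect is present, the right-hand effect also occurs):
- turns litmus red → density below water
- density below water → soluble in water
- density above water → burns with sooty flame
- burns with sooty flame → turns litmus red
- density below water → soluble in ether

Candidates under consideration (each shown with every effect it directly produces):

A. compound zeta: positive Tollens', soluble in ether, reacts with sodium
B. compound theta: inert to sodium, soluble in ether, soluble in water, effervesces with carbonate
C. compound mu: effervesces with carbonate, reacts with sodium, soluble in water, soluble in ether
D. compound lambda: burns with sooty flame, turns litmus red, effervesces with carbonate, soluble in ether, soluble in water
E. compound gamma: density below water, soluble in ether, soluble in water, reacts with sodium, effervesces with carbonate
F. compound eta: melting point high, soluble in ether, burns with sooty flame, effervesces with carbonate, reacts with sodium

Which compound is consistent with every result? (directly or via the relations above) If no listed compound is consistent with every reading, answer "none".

F

Per-candidate check:
(A) compound zeta — does not account for soluble in water, effervesces with carbonate, burns with sooty flame
(B) compound theta — fails on reacts with sodium, burns with sooty flame (predicts inert to sodium, not reacts with sodium)
(C) compound mu — soluble in water ✓; effervesces with carbonate ✓; soluble in ether ✓; reacts with sodium ✓; burns with sooty flame ✗
(D) compound lambda — does not account for reacts with sodium
(E) compound gamma — soluble in water ✓; effervesces with carbonate ✓; soluble in ether ✓; reacts with sodium ✓; burns with sooty flame ✗
(F) compound eta — soluble in water ✓ (by burns with sooty flame → turns litmus red → density below water → soluble in water); effervesces with carbonate ✓; soluble in ether ✓; reacts with sodium ✓; burns with sooty flame ✓
Only (F) is consistent with every observation.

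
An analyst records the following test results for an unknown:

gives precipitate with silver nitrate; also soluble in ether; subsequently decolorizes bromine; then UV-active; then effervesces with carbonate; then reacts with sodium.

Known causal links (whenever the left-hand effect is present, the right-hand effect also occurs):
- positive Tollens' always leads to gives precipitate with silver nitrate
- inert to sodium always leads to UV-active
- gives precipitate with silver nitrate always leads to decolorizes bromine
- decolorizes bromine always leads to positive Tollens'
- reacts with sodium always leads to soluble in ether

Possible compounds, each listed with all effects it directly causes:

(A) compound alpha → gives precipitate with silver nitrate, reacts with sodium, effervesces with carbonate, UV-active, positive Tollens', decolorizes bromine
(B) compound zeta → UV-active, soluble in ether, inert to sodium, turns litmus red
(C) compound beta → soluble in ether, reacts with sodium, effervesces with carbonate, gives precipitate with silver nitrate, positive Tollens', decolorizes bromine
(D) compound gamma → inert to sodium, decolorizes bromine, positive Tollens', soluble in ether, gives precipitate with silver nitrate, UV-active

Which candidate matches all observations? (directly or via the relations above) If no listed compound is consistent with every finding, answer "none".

For each candidate, compare predicted effects to what was observed:
(A) compound alpha — accounts for every observation (soluble in ether through reacts with sodium → soluble in ether)
(B) compound zeta — fails on gives precipitate with silver nitrate, decolorizes bromine, effervesces with carbonate, reacts with sodium (predicts inert to sodium, not reacts with sodium)
(C) compound beta — gives precipitate with silver nitrate yes; soluble in ether yes; decolorizes bromine yes; UV-active NO; effervesces with carbonate yes; reacts with sodium yes
(D) compound gamma — gives precipitate with silver nitrate yes; soluble in ether yes; decolorizes bromine yes; UV-active yes; effervesces with carbonate NO; reacts with sodium NO
(A) is the only candidate with no mismatches.

A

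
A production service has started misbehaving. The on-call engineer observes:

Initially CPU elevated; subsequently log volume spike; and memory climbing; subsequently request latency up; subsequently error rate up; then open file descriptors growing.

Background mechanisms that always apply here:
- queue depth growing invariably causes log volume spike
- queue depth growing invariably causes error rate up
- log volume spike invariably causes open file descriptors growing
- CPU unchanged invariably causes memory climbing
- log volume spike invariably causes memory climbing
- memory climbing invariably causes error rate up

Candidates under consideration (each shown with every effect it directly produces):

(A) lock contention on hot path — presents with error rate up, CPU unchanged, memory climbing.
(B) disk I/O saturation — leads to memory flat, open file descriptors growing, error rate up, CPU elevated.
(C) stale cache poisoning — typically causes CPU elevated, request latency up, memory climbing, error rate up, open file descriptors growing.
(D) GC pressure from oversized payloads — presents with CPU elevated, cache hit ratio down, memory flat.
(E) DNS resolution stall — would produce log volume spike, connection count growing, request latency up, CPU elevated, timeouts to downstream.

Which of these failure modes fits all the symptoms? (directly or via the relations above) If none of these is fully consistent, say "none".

For each candidate, compare predicted effects to what was observed:
(A) lock contention on hot path — CPU elevated miss; log volume spike miss; memory climbing match; request latency up miss; error rate up match; open file descriptors growing miss
(B) disk I/O saturation — CPU elevated match; log volume spike miss; memory climbing miss; request latency up miss; error rate up match; open file descriptors growing match
(C) stale cache poisoning — does not account for log volume spike
(D) GC pressure from oversized payloads — CPU elevated match; log volume spike miss; memory climbing miss; request latency up miss; error rate up miss; open file descriptors growing miss
(E) DNS resolution stall — CPU elevated match; log volume spike match; memory climbing match (by log volume spike → memory climbing); request latency up match; error rate up match (by log volume spike → memory climbing → error rate up); open file descriptors growing match (by log volume spike → open file descriptors growing)
Only (E) is consistent with every observation.

E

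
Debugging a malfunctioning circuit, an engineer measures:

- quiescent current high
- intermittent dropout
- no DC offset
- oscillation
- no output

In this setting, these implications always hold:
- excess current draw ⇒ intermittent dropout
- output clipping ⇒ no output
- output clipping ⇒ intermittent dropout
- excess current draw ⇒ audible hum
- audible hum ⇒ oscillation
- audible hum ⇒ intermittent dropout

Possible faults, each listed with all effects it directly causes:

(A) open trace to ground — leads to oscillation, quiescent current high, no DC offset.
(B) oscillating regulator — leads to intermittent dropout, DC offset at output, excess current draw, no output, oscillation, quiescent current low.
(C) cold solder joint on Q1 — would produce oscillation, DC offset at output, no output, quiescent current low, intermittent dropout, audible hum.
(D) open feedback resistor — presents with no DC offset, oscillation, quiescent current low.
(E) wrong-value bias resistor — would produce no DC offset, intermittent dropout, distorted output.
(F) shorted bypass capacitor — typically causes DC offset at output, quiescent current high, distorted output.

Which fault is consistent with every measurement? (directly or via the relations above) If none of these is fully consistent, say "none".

none

Checking each candidate against the observations:
(A) open trace to ground — quiescent current high ✓; intermittent dropout ✗; no DC offset ✓; oscillation ✓; no output ✗
(B) oscillating regulator — fails on quiescent current high, no DC offset (predicts quiescent current low, not quiescent current high; predicts DC offset at output, not no DC offset)
(C) cold solder joint on Q1 — quiescent current high ✗; intermittent dropout ✓; no DC offset ✗; oscillation ✓; no output ✓
(D) open feedback resistor — fails on quiescent current high, intermittent dropout, no output (predicts quiescent current low, not quiescent current high)
(E) wrong-value bias resistor — quiescent current high ✗; intermittent dropout ✓; no DC offset ✓; oscillation ✗; no output ✗
(F) shorted bypass capacitor — fails on intermittent dropout, no DC offset, oscillation, no output (predicts DC offset at output, not no DC offset)
Every candidate fails on at least one observation.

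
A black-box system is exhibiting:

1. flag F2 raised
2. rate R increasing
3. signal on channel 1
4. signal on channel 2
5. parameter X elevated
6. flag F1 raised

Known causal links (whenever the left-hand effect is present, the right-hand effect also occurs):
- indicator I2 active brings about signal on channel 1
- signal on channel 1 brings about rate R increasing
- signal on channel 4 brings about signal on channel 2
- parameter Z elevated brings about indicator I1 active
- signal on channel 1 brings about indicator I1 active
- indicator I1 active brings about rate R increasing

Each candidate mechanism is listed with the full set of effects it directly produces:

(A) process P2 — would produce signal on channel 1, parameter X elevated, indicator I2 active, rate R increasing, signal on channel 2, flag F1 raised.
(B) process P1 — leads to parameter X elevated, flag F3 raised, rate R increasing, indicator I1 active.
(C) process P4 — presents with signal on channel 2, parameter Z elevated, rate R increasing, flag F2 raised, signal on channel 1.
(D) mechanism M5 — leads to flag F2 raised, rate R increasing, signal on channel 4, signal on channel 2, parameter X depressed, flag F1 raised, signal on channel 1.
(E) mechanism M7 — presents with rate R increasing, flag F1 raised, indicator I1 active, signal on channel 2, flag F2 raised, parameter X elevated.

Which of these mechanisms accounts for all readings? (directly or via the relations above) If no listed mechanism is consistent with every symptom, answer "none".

Testing each hypothesis:
(A) process P2 — does not account for flag F2 raised
(B) process P1 — flag F2 raised miss; rate R increasing match; signal on channel 1 miss; signal on channel 2 miss; parameter X elevated match; flag F1 raised miss
(C) process P4 — does not account for parameter X elevated, flag F1 raised
(D) mechanism M5 — flag F2 raised match; rate R increasing match; signal on channel 1 match; signal on channel 2 match; parameter X elevated miss; flag F1 raised match
(E) mechanism M7 — flag F2 raised match; rate R increasing match; signal on channel 1 miss; signal on channel 2 match; parameter X elevated match; flag F1 raised match
Every candidate fails on at least one observation.

none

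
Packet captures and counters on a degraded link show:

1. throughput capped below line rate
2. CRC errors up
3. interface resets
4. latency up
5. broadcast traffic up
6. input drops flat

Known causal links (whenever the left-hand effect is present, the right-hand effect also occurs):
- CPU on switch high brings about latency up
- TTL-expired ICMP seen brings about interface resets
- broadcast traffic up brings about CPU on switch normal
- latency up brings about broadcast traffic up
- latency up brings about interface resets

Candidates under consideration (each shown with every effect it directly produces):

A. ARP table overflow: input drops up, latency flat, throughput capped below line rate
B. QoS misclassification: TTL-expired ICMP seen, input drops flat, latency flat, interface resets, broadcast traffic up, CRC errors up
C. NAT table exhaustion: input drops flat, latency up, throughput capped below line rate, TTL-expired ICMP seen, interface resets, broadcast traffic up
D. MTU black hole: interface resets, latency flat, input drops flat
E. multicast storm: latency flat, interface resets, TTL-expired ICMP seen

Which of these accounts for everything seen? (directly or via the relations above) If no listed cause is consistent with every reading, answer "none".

Checking each candidate against the observations:
(A) ARP table overflow — throughput capped below line rate +; CRC errors up -; interface resets -; latency up -; broadcast traffic up -; input drops flat -
(B) QoS misclassification — throughput capped below line rate -; CRC errors up +; interface resets +; latency up -; broadcast traffic up +; input drops flat +
(C) NAT table exhaustion — does not account for CRC errors up
(D) MTU black hole — fails on throughput capped below line rate, CRC errors up, latency up, broadcast traffic up (predicts latency flat, not latency up)
(E) multicast storm — fails on throughput capped below line rate, CRC errors up, latency up, broadcast traffic up, input drops flat (predicts latency flat, not latency up)
Every candidate fails on at least one observation.

none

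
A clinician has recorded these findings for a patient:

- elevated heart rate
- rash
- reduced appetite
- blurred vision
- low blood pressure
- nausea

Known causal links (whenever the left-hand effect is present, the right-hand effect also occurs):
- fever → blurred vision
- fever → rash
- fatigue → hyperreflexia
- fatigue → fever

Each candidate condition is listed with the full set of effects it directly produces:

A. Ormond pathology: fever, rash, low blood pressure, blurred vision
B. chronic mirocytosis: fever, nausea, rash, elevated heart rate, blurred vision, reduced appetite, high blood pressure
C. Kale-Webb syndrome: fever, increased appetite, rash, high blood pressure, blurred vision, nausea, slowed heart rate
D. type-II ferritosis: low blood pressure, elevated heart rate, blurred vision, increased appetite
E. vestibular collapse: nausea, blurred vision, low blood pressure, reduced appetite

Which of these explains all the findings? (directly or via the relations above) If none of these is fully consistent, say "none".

Per-candidate check:
(A) Ormond pathology — does not account for elevated heart rate, reduced appetite, nausea
(B) chronic mirocytosis — elevated heart rate match; rash match; reduced appetite match; blurred vision match; low blood pressure miss; nausea match
(C) Kale-Webb syndrome — elevated heart rate miss; rash match; reduced appetite miss; blurred vision match; low blood pressure miss; nausea match
(D) type-II ferritosis — elevated heart rate match; rash miss; reduced appetite miss; blurred vision match; low blood pressure match; nausea miss
(E) vestibular collapse — elevated heart rate miss; rash miss; reduced appetite match; blurred vision match; low blood pressure match; nausea match
Every candidate fails on at least one observation.

none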